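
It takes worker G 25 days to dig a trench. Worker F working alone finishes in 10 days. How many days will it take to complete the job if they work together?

50/7 days

Combined rate: 1/25 + 1/10 = (2 + 5)/50 = 7/50 per day.
Time = 1 ÷ (7/50) = 50/7 days.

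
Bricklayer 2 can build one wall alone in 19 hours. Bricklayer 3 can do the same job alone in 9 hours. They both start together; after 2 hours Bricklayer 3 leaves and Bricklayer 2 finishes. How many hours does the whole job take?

In the first 2 hours the combined rate is 28/171, so 56/171 of the job is done, leaving 115/171.
After Bricklayer 3 leaves the rate is 1/19 per hour; the remaining 115/171 takes 115/9 hours.
Total = 2 + 115/9 = 133/9 hours.

133/9 hours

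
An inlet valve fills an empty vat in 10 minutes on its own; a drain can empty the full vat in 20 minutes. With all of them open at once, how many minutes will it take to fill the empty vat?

Net rate = 1/10 − 1/20 = (2 − 1)/20 = 1/20 per minute.
Filling time = 1 ÷ (1/20) = 20 minutes.

20 minutes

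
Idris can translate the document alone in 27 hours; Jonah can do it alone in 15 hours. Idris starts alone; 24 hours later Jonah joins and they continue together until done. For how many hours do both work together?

15/14 hours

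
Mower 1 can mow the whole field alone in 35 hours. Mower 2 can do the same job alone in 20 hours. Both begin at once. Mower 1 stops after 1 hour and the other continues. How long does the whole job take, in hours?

In the first 1 hour the combined rate is 11/140, so 11/140 of the job is done, leaving 129/140.
After Mower 1 leaves the rate is 1/20 per hour; the remaining 129/140 takes 129/7 hours.
Total = 1 + 129/7 = 136/7 hours.

136/7 hours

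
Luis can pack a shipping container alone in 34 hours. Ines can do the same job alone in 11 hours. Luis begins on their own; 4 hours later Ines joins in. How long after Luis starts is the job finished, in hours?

In the first 4 hours Luis alone does 4/34 = 2/17 of the job, leaving 15/17.
Once everyone is working, combined rate: 1/34 + 1/11 = (11 + 34)/374 = 45/374 per hour.
Remaining 15/17 at 45/374 per hour takes 22/3 hours.
Total from the start = 4 + 22/3 = 34/3 hours.

34/3 hours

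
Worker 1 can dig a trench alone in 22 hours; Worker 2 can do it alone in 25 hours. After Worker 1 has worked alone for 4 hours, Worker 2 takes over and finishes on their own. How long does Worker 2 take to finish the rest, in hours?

225/11 hours

In 4 hours Worker 1 does 4/22 = 2/11 of the job, leaving 9/11.
Worker 2 works at 1/25 per hour, so finishing takes 9/11 ÷ 1/25 = 225/11 hours.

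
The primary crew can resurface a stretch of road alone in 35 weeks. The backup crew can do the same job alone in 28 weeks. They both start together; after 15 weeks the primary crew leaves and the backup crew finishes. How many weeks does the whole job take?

16 weeks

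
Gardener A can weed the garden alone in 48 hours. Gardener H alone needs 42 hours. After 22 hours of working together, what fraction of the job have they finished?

Combined rate: 1/48 + 1/42 = (7 + 8)/336 = 15/336 = 5/112 per hour.
In 22 hours they complete 22·5/112 = 55/56 of the job.

55/56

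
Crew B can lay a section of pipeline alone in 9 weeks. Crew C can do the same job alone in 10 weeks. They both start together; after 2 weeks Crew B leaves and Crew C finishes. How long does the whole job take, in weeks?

In the first 2 weeks the combined rate is 19/90, so 19/45 of the job is done, leaving 26/45.
After Crew B leaves the rate is 1/10 per week; the remaining 26/45 takes 52/9 weeks.
Total = 2 + 52/9 = 70/9 weeks.

70/9 weeks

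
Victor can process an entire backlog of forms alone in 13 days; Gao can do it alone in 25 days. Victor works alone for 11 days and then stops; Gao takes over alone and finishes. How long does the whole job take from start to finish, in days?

193/13 days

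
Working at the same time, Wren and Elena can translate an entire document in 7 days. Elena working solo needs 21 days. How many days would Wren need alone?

Combined rate is 1/7 per day.
Known contribution: 1/21 per day.
So Wren's rate is 1/7 − 1/21 = 2/21, meaning 21/2 days alone.

21/2 days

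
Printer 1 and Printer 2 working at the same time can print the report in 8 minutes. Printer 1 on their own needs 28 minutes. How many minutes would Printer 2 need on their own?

56/5 minutes

Combined rate is 1/8 per minute.
Known contribution: 1/28 per minute.
So Printer 2's rate is 1/8 − 1/28 = 5/56, meaning 56/5 minutes alone.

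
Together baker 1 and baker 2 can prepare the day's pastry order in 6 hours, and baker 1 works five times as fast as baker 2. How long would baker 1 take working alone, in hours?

36/5 hours

Let baker 2's rate be r; then baker 1's rate is 5r, so together (5 + 1)r = 6r = 1/6.
Thus r = 1/36 per hour.
Baker 2 alone: 36 hours; baker 1 alone: 36/5 hours.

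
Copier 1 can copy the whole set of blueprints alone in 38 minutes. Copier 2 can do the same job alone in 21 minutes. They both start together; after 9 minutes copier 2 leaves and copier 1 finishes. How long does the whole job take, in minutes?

152/7 minutes

In the first 9 minutes the combined rate is 59/798, so 177/266 of the job is done, leaving 89/266.
After copier 2 leaves the rate is 1/38 per minute; the remaining 89/266 takes 89/7 minutes.
Total = 9 + 89/7 = 152/7 minutes.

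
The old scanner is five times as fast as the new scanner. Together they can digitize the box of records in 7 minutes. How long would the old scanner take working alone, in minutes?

42/5 minutes

Let the new scanner's rate be r; then the old scanner's rate is 5r, so together (5 + 1)r = 6r = 1/7.
Thus r = 1/42 per minute.
The new scanner alone: 42 minutes; the old scanner alone: 42/5 minutes.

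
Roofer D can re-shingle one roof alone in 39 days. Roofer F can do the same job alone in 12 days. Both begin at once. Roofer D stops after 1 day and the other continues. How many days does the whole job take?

152/13 days

In the first 1 day the combined rate is 17/156, so 17/156 of the job is done, leaving 139/156.
After Roofer D leaves the rate is 1/12 per day; the remaining 139/156 takes 139/13 days.
Total = 1 + 139/13 = 152/13 days.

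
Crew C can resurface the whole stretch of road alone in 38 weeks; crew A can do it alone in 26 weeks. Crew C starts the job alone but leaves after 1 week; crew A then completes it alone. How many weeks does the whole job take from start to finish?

500/19 weeks

In 1 week crew C does 1/38 of the job, leaving 37/38.
Crew A works at 1/26 per week, so finishing takes 37/38 ÷ 1/26 = 481/19 weeks.
Total time = 1 + 481/19 = 500/19 weeks.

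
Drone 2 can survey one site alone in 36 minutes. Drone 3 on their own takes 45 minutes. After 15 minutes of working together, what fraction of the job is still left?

1/4

Combined rate: 1/36 + 1/45 = (5 + 4)/180 = 9/180 = 1/20 per minute.
In 15 minutes they complete 15·1/20 = 3/4 of the job.
So 1/4 remains.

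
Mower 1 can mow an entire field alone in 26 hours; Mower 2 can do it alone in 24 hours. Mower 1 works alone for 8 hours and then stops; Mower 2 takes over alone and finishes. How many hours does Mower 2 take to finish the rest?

In 8 hours Mower 1 does 8/26 = 4/13 of the job, leaving 9/13.
Mower 2 works at 1/24 per hour, so finishing takes 9/13 ÷ 1/24 = 216/13 hours.

216/13 hours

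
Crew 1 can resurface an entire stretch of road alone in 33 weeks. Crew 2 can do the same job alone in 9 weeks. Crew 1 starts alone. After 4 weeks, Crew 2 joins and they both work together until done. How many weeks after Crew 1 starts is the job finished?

143/14 weeks

In the first 4 weeks Crew 1 alone does 4/33 of the job, leaving 29/33.
Once everyone is working, combined rate: 1/33 + 1/9 = (3 + 11)/99 = 14/99 per week.
Remaining 29/33 at 14/99 per week takes 87/14 weeks.
Total from the start = 4 + 87/14 = 143/14 weeks.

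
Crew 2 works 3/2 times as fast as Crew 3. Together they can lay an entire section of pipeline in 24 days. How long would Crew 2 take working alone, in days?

Let Crew 3's rate be r; then Crew 2's rate is (3/2)r, so together (3/2 + 1)r = (5/2)r = 1/24.
Thus r = 1/60 per day.
Crew 3 alone: 60 days; Crew 2 alone: 40 days.

40 days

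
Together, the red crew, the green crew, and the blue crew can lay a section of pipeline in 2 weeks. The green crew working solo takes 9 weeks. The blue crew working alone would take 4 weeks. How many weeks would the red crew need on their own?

36/5 weeks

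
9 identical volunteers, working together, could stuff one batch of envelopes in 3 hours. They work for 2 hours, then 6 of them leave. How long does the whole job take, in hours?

5 hours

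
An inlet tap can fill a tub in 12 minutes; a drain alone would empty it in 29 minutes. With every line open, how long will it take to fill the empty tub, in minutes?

348/17 minutes

Net rate = 1/12 − 1/29 = (29 − 12)/348 = 17/348 per minute.
Filling time = 1 ÷ (17/348) = 348/17 minutes.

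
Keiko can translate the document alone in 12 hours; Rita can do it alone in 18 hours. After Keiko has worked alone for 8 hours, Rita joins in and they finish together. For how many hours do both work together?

12/5 hours

In 8 hours Keiko does 8/12 = 2/3 of the job, leaving 1/3.
Keiko and Rita together work at 5/36 per hour, so finishing takes 1/3 ÷ 5/36 = 12/5 hours.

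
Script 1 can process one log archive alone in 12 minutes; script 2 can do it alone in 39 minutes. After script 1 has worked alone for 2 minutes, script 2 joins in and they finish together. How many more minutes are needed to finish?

130/17 minutes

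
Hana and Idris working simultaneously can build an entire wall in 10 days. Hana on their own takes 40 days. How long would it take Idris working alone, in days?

Combined rate is 1/10 per day.
Known contribution: 1/40 per day.
So Idris's rate is 1/10 − 1/40 = 3/40, meaning 40/3 days alone.

40/3 days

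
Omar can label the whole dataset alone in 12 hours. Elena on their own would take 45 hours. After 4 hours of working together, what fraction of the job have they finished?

19/45

Combined rate: 1/12 + 1/45 = (15 + 4)/180 = 19/180 per hour.
In 4 hours they complete 4·19/180 = 19/45 of the job.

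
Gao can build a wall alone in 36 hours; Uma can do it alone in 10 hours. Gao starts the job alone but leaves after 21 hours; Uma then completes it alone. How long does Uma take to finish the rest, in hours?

25/6 hours

In 21 hours Gao does 21/36 = 7/12 of the job, leaving 5/12.
Uma works at 1/10 per hour, so finishing takes 5/12 ÷ 1/10 = 25/6 hours.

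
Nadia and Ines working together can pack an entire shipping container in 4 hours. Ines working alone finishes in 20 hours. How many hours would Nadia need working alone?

Combined rate is 1/4 per hour.
Known contribution: 1/20 per hour.
So Nadia's rate is 1/4 − 1/20 = 1/5, meaning 5 hours alone.

5 hours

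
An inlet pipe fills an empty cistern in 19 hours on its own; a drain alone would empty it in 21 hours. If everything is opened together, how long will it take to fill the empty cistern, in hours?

399/2 hours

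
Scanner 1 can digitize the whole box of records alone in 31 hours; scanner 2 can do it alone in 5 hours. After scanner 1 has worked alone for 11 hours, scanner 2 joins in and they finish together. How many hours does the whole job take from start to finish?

124/9 hours

In 11 hours scanner 1 does 11/31 of the job, leaving 20/31.
Scanner 1 and scanner 2 together work at 36/155 per hour, so finishing takes 20/31 ÷ 36/155 = 25/9 hours.
Total time = 11 + 25/9 = 124/9 hours.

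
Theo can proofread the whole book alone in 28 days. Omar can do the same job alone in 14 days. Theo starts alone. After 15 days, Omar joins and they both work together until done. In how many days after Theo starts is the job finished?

58/3 days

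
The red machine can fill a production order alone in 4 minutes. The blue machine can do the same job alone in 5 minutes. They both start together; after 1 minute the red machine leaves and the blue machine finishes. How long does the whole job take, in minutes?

In the first 1 minute the combined rate is 9/20, so 9/20 of the job is done, leaving 11/20.
After the red machine leaves the rate is 1/5 per minute; the remaining 11/20 takes 11/4 minutes.
Total = 1 + 11/4 = 15/4 minutes.

15/4 minutes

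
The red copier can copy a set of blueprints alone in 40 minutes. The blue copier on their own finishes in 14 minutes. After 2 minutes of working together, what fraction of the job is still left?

Combined rate: 1/40 + 1/14 = (7 + 20)/280 = 27/280 per minute.
In 2 minutes they complete 2·27/280 = 27/140 of the job.
So 113/140 remains.

113/140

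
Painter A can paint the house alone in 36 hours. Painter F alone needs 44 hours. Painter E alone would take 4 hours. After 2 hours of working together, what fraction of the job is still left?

79/198

Combined rate: 1/36 + 1/44 + 1/4 = (11 + 9 + 99)/396 = 119/396 per hour.
In 2 hours they complete 2·119/396 = 119/198 of the job.
So 79/198 remains.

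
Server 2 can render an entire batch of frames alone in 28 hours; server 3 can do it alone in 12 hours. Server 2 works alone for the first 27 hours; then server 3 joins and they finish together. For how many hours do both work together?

3/10 hours

In 27 hours server 2 does 27/28 of the job, leaving 1/28.
Server 2 and server 3 together work at 5/42 per hour, so finishing takes 1/28 ÷ 5/42 = 3/10 hours.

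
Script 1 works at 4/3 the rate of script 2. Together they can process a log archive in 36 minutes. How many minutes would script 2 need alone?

84 minutes

Let script 2's rate be r; then script 1's rate is (4/3)r, so together (4/3 + 1)r = (7/3)r = 1/36.
Thus r = 1/84 per minute.
Script 2 alone: 84 minutes; script 1 alone: 63 minutes.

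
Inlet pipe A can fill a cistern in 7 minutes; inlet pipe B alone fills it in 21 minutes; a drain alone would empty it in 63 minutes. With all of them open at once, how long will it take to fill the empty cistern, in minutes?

Net rate = 1/7 + 1/21 − 1/63 = (9 + 3 − 1)/63 = 11/63 per minute.
Filling time = 1 ÷ (11/63) = 63/11 minutes.

63/11 minutes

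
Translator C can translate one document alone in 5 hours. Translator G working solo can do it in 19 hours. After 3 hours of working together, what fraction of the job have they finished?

Combined rate: 1/5 + 1/19 = (19 + 5)/95 = 24/95 per hour.
In 3 hours they complete 3·24/95 = 72/95 of the job.

72/95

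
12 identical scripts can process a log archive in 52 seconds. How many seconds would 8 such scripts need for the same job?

78 seconds

Total work is 12·52 = 624 script-seconds.
With 8 scripts: 624/8 = 78 seconds.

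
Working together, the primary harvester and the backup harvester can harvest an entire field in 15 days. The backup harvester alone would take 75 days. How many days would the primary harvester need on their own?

Combined rate is 1/15 per day.
Known contribution: 1/75 per day.
So the primary harvester's rate is 1/15 − 1/75 = 4/75, meaning 75/4 days alone.

75/4 days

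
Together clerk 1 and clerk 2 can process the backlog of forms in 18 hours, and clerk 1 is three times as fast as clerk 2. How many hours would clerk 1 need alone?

24 hours

Let clerk 2's rate be r; then clerk 1's rate is 3r, so together (3 + 1)r = 4r = 1/18.
Thus r = 1/72 per hour.
Clerk 2 alone: 72 hours; clerk 1 alone: 24 hours.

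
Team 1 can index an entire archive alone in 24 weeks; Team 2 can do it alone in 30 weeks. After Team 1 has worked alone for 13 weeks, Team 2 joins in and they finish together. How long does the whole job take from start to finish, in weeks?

172/9 weeks

In 13 weeks Team 1 does 13/24 of the job, leaving 11/24.
Team 1 and Team 2 together work at 3/40 per week, so finishing takes 11/24 ÷ 3/40 = 55/9 weeks.
Total time = 13 + 55/9 = 172/9 weeks.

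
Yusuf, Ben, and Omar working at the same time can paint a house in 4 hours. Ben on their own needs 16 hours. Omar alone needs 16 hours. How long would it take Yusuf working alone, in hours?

Combined rate is 1/4 per hour.
Known contribution: 1/16 + 1/16 = (1 + 1)/16 = 2/16 = 1/8 per hour.
So Yusuf's rate is 1/4 − 1/8 = 1/8, meaning 8 hours alone.

8 hours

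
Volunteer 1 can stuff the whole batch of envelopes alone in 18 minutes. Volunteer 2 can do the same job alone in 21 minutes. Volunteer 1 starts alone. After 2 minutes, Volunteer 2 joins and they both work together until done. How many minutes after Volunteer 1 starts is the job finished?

138/13 minutes

In the first 2 minutes Volunteer 1 alone does 2/18 = 1/9 of the job, leaving 8/9.
Once everyone is working, combined rate: 1/18 + 1/21 = (7 + 6)/126 = 13/126 per minute.
Remaining 8/9 at 13/126 per minute takes 112/13 minutes.
Total from the start = 2 + 112/13 = 138/13 minutes.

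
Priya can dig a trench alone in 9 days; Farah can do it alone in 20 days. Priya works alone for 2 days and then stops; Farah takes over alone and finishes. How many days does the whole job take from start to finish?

158/9 days

In 2 days Priya does 2/9 of the job, leaving 7/9.
Farah works at 1/20 per day, so finishing takes 7/9 ÷ 1/20 = 140/9 days.
Total time = 2 + 140/9 = 158/9 days.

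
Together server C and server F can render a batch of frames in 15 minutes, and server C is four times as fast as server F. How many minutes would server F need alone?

75 minutes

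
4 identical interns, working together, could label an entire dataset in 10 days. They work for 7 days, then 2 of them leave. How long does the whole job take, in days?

One intern does 1/40 of the job per day.
After 7 days with 4 interns, 7/10 is done (3/10 left).
With 2 interns the rate is 2/40 = 1/20, so the rest takes 3/10 ÷ 1/20 = 6 days.
Total = 7 + 6 = 13 days.

13 days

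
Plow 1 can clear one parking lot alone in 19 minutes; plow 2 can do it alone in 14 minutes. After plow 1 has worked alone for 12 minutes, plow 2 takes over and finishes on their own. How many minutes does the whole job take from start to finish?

326/19 minutes

In 12 minutes plow 1 does 12/19 of the job, leaving 7/19.
Plow 2 works at 1/14 per minute, so finishing takes 7/19 ÷ 1/14 = 98/19 minutes.
Total time = 12 + 98/19 = 326/19 minutes.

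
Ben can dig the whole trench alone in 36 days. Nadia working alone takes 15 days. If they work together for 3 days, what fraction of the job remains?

43/60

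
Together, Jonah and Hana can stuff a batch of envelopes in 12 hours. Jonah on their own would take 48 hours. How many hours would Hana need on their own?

Combined rate is 1/12 per hour.
Known contribution: 1/48 per hour.
So Hana's rate is 1/12 − 1/48 = 1/16, meaning 16 hours alone.

16 hours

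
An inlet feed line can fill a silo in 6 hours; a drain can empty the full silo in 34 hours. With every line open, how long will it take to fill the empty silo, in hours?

Net rate = 1/6 − 1/34 = (17 − 3)/102 = 14/102 = 7/51 per hour.
Filling time = 1 ÷ (7/51) = 51/7 hours.

51/7 hours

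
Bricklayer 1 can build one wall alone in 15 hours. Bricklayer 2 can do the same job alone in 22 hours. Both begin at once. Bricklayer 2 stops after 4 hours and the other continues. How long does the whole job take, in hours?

In the first 4 hours the combined rate is 37/330, so 74/165 of the job is done, leaving 91/165.
After bricklayer 2 leaves the rate is 1/15 per hour; the remaining 91/165 takes 91/11 hours.
Total = 4 + 91/11 = 135/11 hours.

135/11 hours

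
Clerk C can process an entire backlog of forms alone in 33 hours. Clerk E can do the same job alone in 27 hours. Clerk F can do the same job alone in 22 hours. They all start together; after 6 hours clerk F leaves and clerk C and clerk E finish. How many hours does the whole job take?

In the first 6 hours the combined rate is 67/594, so 67/99 of the job is done, leaving 32/99.
After clerk F leaves the rate is 20/297 per hour; the remaining 32/99 takes 24/5 hours.
Total = 6 + 24/5 = 54/5 hours.

54/5 hours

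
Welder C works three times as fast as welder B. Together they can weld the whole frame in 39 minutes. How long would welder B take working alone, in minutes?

156 minutes

Let welder B's rate be r; then welder C's rate is 3r, so together (3 + 1)r = 4r = 1/39.
Thus r = 1/156 per minute.
Welder B alone: 156 minutes; welder C alone: 52 minutes.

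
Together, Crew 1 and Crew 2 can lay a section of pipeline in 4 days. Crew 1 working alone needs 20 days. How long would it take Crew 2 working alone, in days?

Combined rate is 1/4 per day.
Known contribution: 1/20 per day.
So Crew 2's rate is 1/4 − 1/20 = 1/5, meaning 5 days alone.

5 days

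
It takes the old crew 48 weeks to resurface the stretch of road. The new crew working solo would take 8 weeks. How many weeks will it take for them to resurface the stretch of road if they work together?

48/7 weeks

Combined rate: 1/48 + 1/8 = (1 + 6)/48 = 7/48 per week.
Time = 1 ÷ (7/48) = 48/7 weeks.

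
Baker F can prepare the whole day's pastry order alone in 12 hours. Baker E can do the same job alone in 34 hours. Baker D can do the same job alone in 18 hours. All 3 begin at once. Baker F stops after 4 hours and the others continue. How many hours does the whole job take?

In the first 4 hours the combined rate is 103/612, so 103/153 of the job is done, leaving 50/153.
After Baker F leaves the rate is 13/153 per hour; the remaining 50/153 takes 50/13 hours.
Total = 4 + 50/13 = 102/13 hours.

102/13 hours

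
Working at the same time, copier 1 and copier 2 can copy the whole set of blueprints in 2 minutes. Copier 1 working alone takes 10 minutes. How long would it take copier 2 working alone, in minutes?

5/2 minutes

Combined rate is 1/2 per minute.
Known contribution: 1/10 per minute.
So copier 2's rate is 1/2 − 1/10 = 2/5, meaning 5/2 minutes alone.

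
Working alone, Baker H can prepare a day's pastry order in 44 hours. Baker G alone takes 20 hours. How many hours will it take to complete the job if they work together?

With two workers the combined time is the product over the sum: 44·20/(44+20) = 880/64 = 55/4 hours.

55/4 hours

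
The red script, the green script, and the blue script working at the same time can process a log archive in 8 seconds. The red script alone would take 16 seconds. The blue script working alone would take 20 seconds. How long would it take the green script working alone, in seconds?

80 seconds

Combined rate is 1/8 per second.
Known contribution: 1/16 + 1/20 = (5 + 4)/80 = 9/80 per second.
So the green script's rate is 1/8 − 9/80 = 1/80, meaning 80 seconds alone.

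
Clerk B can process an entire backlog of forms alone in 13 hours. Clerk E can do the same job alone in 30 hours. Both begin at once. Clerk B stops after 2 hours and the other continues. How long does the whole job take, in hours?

In the first 2 hours the combined rate is 43/390, so 43/195 of the job is done, leaving 152/195.
After clerk B leaves the rate is 1/30 per hour; the remaining 152/195 takes 304/13 hours.
Total = 2 + 304/13 = 330/13 hours.

330/13 hours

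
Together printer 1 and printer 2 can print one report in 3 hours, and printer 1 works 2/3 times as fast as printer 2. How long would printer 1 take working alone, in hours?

15/2 hours

Let printer 2's rate be r; then printer 1's rate is (2/3)r, so together (2/3 + 1)r = (5/3)r = 1/3.
Thus r = 1/5 per hour.
Printer 2 alone: 5 hours; printer 1 alone: 15/2 hours.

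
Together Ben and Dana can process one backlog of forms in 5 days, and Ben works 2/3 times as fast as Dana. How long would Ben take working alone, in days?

Let Dana's rate be r; then Ben's rate is (2/3)r, so together (2/3 + 1)r = (5/3)r = 1/5.
Thus r = 3/25 per day.
Dana alone: 25/3 days; Ben alone: 25/2 days.

25/2 days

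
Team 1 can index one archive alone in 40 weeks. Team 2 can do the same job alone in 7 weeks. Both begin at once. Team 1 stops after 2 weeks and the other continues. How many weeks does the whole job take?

133/20 weeks

In the first 2 weeks the combined rate is 47/280, so 47/140 of the job is done, leaving 93/140.
After team 1 leaves the rate is 1/7 per week; the remaining 93/140 takes 93/20 weeks.
Total = 2 + 93/20 = 133/20 weeks.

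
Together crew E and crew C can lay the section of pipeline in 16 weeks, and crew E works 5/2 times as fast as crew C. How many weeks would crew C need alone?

56 weeks

Let crew C's rate be r; then crew E's rate is (5/2)r, so together (5/2 + 1)r = (7/2)r = 1/16.
Thus r = 1/56 per week.
Crew C alone: 56 weeks; crew E alone: 112/5 weeks.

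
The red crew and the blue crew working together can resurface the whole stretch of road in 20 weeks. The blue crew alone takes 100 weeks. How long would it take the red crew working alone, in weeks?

25 weeks

Combined rate is 1/20 per week.
Known contribution: 1/100 per week.
So the red crew's rate is 1/20 − 1/100 = 1/25, meaning 25 weeks alone.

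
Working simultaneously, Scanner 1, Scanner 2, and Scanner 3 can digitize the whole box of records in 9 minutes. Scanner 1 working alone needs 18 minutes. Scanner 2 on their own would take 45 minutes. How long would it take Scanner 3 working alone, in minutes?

30 minutes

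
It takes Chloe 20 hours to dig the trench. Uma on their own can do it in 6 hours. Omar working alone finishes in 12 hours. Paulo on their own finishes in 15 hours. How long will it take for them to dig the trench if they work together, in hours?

30/11 hours

Combined rate: 1/20 + 1/6 + 1/12 + 1/15 = (3 + 10 + 5 + 4)/60 = 22/60 = 11/30 per hour.
Time = 1 ÷ (11/30) = 30/11 hours.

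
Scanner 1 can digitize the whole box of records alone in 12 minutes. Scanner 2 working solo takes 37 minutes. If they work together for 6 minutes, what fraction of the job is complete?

Combined rate: 1/12 + 1/37 = (37 + 12)/444 = 49/444 per minute.
In 6 minutes they complete 6·49/444 = 49/74 of the job.

49/74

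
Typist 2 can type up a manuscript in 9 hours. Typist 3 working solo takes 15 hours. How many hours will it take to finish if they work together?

Combined rate: 1/9 + 1/15 = (5 + 3)/45 = 8/45 per hour.
Time = 1 ÷ (8/45) = 45/8 hours.

45/8 hours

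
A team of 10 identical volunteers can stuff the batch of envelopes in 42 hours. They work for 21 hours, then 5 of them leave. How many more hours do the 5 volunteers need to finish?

One volunteer does 1/420 of the job per hour.
After 21 hours with 10 volunteers, 1/2 is done (1/2 left).
With 5 volunteers the rate is 5/420 = 1/84, so the rest takes 1/2 ÷ 1/84 = 42 hours.

42 hours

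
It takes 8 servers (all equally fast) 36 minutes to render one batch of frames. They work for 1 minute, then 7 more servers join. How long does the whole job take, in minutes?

One server does 1/288 of the job per minute.
After 1 minute with 8 servers, 1/36 is done (35/36 left).
With 15 servers the rate is 15/288 = 5/96, so the rest takes 35/36 ÷ 5/96 = 56/3 minutes.
Total = 1 + 56/3 = 59/3 minutes.

59/3 minutes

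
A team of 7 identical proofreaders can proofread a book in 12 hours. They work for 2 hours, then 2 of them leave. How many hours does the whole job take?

16 hours

One proofreader does 1/84 of the job per hour.
After 2 hours with 7 proofreaders, 1/6 is done (5/6 left).
With 5 proofreaders the rate is 5/84, so the rest takes 5/6 ÷ 5/84 = 14 hours.
Total = 2 + 14 = 16 hours.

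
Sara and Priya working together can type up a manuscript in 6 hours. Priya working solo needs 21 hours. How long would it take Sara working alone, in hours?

42/5 hours

Combined rate is 1/6 per hour.
Known contribution: 1/21 per hour.
So Sara's rate is 1/6 − 1/21 = 5/42, meaning 42/5 hours alone.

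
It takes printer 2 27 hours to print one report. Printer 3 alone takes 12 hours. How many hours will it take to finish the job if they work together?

108/13 hours

With two workers the combined time is the product over the sum: 27·12/(27+12) = 324/39 = 108/13 hours.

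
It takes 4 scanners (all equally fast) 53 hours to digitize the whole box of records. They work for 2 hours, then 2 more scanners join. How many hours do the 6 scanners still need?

One scanner does 1/212 of the job per hour.
After 2 hours with 4 scanners, 2/53 is done (51/53 left).
With 6 scanners the rate is 6/212 = 3/106, so the rest takes 51/53 ÷ 3/106 = 34 hours.

34 hours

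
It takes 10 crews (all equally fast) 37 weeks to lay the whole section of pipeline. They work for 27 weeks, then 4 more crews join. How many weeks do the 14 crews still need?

One crew does 1/370 of the job per week.
After 27 weeks with 10 crews, 27/37 is done (10/37 left).
With 14 crews the rate is 14/370 = 7/185, so the rest takes 10/37 ÷ 7/185 = 50/7 weeks.

50/7 weeks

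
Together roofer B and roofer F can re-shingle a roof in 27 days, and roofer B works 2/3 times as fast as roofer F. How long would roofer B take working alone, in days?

Let roofer F's rate be r; then roofer B's rate is (2/3)r, so together (2/3 + 1)r = (5/3)r = 1/27.
Thus r = 1/45 per day.
Roofer F alone: 45 days; roofer B alone: 135/2 days.

135/2 days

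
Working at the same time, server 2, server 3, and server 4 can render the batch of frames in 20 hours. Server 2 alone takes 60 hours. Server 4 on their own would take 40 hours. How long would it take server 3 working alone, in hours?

Combined rate is 1/20 per hour.
Known contribution: 1/60 + 1/40 = (2 + 3)/120 = 5/120 = 1/24 per hour.
So server 3's rate is 1/20 − 1/24 = 1/120, meaning 120 hours alone.

120 hours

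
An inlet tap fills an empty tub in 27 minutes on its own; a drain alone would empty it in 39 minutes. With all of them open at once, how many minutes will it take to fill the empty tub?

351/4 minutes

Net rate = 1/27 − 1/39 = (13 − 9)/351 = 4/351 per minute.
Filling time = 1 ÷ (4/351) = 351/4 minutes.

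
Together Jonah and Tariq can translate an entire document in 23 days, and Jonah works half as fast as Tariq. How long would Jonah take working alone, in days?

Let Tariq's rate be r; then Jonah's rate is (1/2)r, so together (1/2 + 1)r = (3/2)r = 1/23.
Thus r = 2/69 per day.
Tariq alone: 69/2 days; Jonah alone: 69 days.

69 days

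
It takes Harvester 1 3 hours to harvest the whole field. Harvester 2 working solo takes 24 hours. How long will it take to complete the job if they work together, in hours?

With two workers the combined time is the product over the sum: 3·24/(3+24) = 72/27 = 8/3 hours.

8/3 hours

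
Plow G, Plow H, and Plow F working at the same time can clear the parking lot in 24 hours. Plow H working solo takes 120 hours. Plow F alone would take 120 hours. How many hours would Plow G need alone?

40 hours

Combined rate is 1/24 per hour.
Known contribution: 1/120 + 1/120 = (1 + 1)/120 = 2/120 = 1/60 per hour.
So Plow G's rate is 1/24 − 1/60 = 1/40, meaning 40 hours alone.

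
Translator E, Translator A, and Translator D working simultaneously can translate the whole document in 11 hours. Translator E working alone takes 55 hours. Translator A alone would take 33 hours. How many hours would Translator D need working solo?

165/7 hours

Combined rate is 1/11 per hour.
Known contribution: 1/55 + 1/33 = (3 + 5)/165 = 8/165 per hour.
So Translator D's rate is 1/11 − 8/165 = 7/165, meaning 165/7 hours alone.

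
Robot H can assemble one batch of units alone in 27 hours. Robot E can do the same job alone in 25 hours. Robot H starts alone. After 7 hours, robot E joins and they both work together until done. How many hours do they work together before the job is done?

In the first 7 hours robot H alone does 7/27 of the job, leaving 20/27.
Once everyone is working, combined rate: 1/27 + 1/25 = (25 + 27)/675 = 52/675 per hour.
Remaining 20/27 at 52/675 per hour takes 125/13 hours.

125/13 hours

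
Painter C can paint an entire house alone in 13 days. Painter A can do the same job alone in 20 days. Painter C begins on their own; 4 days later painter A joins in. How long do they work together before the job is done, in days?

In the first 4 days painter C alone does 4/13 of the job, leaving 9/13.
Once everyone is working, combined rate: 1/13 + 1/20 = (20 + 13)/260 = 33/260 per day.
Remaining 9/13 at 33/260 per day takes 60/11 days.

60/11 days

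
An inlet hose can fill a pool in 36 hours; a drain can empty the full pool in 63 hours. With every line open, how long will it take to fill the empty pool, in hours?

84 hours

Net rate = 1/36 − 1/63 = (7 − 4)/252 = 3/252 = 1/84 per hour.
Filling time = 1 ÷ (1/84) = 84 hours.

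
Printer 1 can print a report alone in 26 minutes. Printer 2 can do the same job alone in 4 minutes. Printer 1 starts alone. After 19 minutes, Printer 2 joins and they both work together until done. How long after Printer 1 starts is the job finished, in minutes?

299/15 minutes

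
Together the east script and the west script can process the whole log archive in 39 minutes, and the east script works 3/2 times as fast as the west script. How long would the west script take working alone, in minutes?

195/2 minutes

Let the west script's rate be r; then the east script's rate is (3/2)r, so together (3/2 + 1)r = (5/2)r = 1/39.
Thus r = 2/195 per minute.
The west script alone: 195/2 minutes; the east script alone: 65 minutes.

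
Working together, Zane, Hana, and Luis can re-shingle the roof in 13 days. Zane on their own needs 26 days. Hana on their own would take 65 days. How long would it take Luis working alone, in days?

Combined rate is 1/13 per day.
Known contribution: 1/26 + 1/65 = (5 + 2)/130 = 7/130 per day.
So Luis's rate is 1/13 − 7/130 = 3/130, meaning 130/3 days alone.

130/3 days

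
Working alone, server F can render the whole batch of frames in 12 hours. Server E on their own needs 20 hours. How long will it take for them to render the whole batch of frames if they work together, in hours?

15/2 hours

Combined rate: 1/12 + 1/20 = (5 + 3)/60 = 8/60 = 2/15 per hour.
Time = 1 ÷ (2/15) = 15/2 hours.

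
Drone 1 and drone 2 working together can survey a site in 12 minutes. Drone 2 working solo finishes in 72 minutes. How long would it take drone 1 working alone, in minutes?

72/5 minutes

Combined rate is 1/12 per minute.
Known contribution: 1/72 per minute.
So drone 1's rate is 1/12 − 1/72 = 5/72, meaning 72/5 minutes alone.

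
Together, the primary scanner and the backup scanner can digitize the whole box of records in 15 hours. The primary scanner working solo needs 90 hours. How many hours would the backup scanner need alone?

18 hours

Combined rate is 1/15 per hour.
Known contribution: 1/90 per hour.
So the backup scanner's rate is 1/15 − 1/90 = 1/18, meaning 18 hours alone.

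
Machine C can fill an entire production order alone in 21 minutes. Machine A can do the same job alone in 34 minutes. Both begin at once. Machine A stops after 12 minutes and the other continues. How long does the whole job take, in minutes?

231/17 minutes

In the first 12 minutes the combined rate is 55/714, so 110/119 of the job is done, leaving 9/119.
After Machine A leaves the rate is 1/21 per minute; the remaining 9/119 takes 27/17 minutes.
Total = 12 + 27/17 = 231/17 minutes.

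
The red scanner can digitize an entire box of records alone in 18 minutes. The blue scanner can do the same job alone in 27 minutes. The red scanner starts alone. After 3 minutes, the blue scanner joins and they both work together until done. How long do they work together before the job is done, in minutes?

In the first 3 minutes the red scanner alone does 3/18 = 1/6 of the job, leaving 5/6.
Once everyone is working, combined rate: 1/18 + 1/27 = (3 + 2)/54 = 5/54 per minute.
Remaining 5/6 at 5/54 per minute takes 9 minutes.

9 minutes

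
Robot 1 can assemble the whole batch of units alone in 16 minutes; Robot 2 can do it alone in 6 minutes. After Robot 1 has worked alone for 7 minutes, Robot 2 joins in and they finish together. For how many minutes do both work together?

In 7 minutes Robot 1 does 7/16 of the job, leaving 9/16.
Robot 1 and Robot 2 together work at 11/48 per minute, so finishing takes 9/16 ÷ 11/48 = 27/11 minutes.

27/11 minutes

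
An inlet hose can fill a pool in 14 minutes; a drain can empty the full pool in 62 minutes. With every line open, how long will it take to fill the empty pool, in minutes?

217/12 minutes

Net rate = 1/14 − 1/62 = (31 − 7)/434 = 24/434 = 12/217 per minute.
Filling time = 1 ÷ (12/217) = 217/12 minutes.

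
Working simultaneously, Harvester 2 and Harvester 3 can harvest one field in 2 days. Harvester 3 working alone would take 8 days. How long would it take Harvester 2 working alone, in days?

Combined rate is 1/2 per day.
Known contribution: 1/8 per day.
So Harvester 2's rate is 1/2 − 1/8 = 3/8, meaning 8/3 days alone.

8/3 days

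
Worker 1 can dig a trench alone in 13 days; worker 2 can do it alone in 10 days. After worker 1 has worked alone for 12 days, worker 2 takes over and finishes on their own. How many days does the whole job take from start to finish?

166/13 days

In 12 days worker 1 does 12/13 of the job, leaving 1/13.
Worker 2 works at 1/10 per day, so finishing takes 1/13 ÷ 1/10 = 10/13 days.
Total time = 12 + 10/13 = 166/13 days.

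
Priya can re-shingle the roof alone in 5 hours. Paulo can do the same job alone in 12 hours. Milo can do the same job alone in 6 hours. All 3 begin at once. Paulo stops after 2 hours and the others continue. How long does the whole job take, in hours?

In the first 2 hours the combined rate is 9/20, so 9/10 of the job is done, leaving 1/10.
After Paulo leaves the rate is 11/30 per hour; the remaining 1/10 takes 3/11 hours.
Total = 2 + 3/11 = 25/11 hours.

25/11 hours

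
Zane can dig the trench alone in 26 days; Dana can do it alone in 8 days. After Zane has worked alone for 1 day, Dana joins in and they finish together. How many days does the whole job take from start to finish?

117/17 days

In 1 day Zane does 1/26 of the job, leaving 25/26.
Zane and Dana together work at 17/104 per day, so finishing takes 25/26 ÷ 17/104 = 100/17 days.
Total time = 1 + 100/17 = 117/17 days.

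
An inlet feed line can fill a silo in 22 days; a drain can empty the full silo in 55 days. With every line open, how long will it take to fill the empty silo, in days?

110/3 days

Net rate = 1/22 − 1/55 = (5 − 2)/110 = 3/110 per day.
Filling time = 1 ÷ (3/110) = 110/3 days.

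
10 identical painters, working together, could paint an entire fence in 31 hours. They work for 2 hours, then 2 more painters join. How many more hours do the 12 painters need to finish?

One painter does 1/310 of the job per hour.
After 2 hours with 10 painters, 2/31 is done (29/31 left).
With 12 painters the rate is 12/310 = 6/155, so the rest takes 29/31 ÷ 6/155 = 145/6 hours.

145/6 hours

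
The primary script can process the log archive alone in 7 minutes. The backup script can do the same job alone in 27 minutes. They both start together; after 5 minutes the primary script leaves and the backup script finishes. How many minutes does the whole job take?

In the first 5 minutes the combined rate is 34/189, so 170/189 of the job is done, leaving 19/189.
After the primary script leaves the rate is 1/27 per minute; the remaining 19/189 takes 19/7 minutes.
Total = 5 + 19/7 = 54/7 minutes.

54/7 minutes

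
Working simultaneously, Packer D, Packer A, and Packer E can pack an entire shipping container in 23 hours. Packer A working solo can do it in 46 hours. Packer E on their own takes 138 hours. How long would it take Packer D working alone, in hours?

Combined rate is 1/23 per hour.
Known contribution: 1/46 + 1/138 = (3 + 1)/138 = 4/138 = 2/69 per hour.
So Packer D's rate is 1/23 − 2/69 = 1/69, meaning 69 hours alone.

69 hours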